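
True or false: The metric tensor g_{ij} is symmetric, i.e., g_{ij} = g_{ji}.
By definition the metric is a symmetric bilinear form, g_{ij} = g_{ji}.
True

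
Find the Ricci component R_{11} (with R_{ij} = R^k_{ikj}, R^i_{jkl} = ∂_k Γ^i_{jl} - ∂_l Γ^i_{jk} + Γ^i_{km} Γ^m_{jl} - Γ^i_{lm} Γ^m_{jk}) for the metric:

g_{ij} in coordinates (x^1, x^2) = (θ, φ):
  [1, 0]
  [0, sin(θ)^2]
Non-zero Christoffel symbols (Γ^k_{ij} = Γ^k_{ji}):
Γ^θ_{φ φ} = -sin(2*θ)/2
Γ^φ_{θ φ} = 1/tan(θ)
R^θ_{θ θ θ} = 0 (a repeated index in an antisymmetric pair)
R^φ_{θ φ θ} = ∂_φ Γ^φ_{θ θ} - ∂_θ Γ^φ_{θ φ} + Γ^φ_{φ m} Γ^m_{θ θ} - Γ^φ_{θ m} Γ^m_{θ φ}
  = (0) - (-1/sin(θ)^2) + (0) - (1/tan(θ)^2) = 1
R_{θθ} = R^θ_{θ θ θ} + R^φ_{θ φ θ} = (0) + (1) = 1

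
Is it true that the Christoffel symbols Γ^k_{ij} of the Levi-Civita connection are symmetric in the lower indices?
The Levi-Civita connection is torsion-free, which is exactly Γ^k_{ij} = Γ^k_{ji}.
Yes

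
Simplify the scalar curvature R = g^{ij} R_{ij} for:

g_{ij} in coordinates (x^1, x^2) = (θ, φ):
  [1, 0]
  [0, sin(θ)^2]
Non-zero Christoffel symbols (Γ^k_{ij} = Γ^k_{ji}):
Γ^θ_{φ φ} = -sin(2*θ)/2
Γ^φ_{θ φ} = 1/tan(θ)
Ricci tensor (R_{ij} = R^k_{ikj}): R_{θθ} = 1, R_{θφ} = 0, R_{φφ} = sin(θ)^2
Inverse metric: g^{θθ} = 1, g^{φφ} = 1/sin(θ)^2
R = g^{ij} R_{ij} = (1)(1) + (1/sin(θ)^2)(sin(θ)^2) = 2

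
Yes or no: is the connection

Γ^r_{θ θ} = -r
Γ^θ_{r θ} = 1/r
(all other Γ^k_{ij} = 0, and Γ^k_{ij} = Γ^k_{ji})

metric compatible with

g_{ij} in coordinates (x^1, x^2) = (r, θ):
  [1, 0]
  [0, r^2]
Using ∇_k g_{ij} = ∂_k g_{ij} - Γ^m_{ki} g_{mj} - Γ^m_{kj} g_{im}:
e.g. ∇_r g_{θθ} = (2*r) - (r) - (r) = 0
Every component ∇_k g_{ij} vanishes: the connection is metric compatible.
Yes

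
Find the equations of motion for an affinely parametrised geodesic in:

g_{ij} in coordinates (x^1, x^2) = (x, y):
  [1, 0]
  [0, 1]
Geodesic equation: d^2x^k/dλ^2 + Γ^k_{ij} (dx^i/dλ)(dx^j/dλ) = 0.
All Christoffel symbols vanish, so the geodesics are straight lines:
d^2x/dλ^2 = 0
d^2y/dλ^2 = 0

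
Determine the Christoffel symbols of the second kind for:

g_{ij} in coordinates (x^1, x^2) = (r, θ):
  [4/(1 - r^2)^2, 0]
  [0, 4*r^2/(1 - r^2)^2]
Using Γ^k_{ij} = (1/2) g^{km} (∂_i g_{mj} + ∂_j g_{mi} - ∂_m g_{ij}); the metric is diagonal, so only the m = k term contributes.
Non-zero symbols (using the symmetry Γ^k_{ij} = Γ^k_{ji}):
Γ^r_{r r} = (1/2) g^{rr} (∂_r g_{rr} + ∂_r g_{rr} - ∂_r g_{rr}) = (1/2)((1 - r^2)^2/4)((16*r/(1 - r^2)^3) + (16*r/(1 - r^2)^3) - (16*r/(1 - r^2)^3)) = 2*r/(1 - r^2)
Γ^r_{θ θ} = (1/2) g^{rr} (∂_θ g_{rθ} + ∂_θ g_{rθ} - ∂_r g_{θθ}) = (1/2)((1 - r^2)^2/4)((0) + (0) - (-8*(r^3 + r)/(r^2 - 1)^3)) = (r^3 + r)/(r^2 - 1)
Γ^θ_{r θ} = (1/2) g^{θθ} (∂_r g_{θθ} + ∂_θ g_{θr} - ∂_θ g_{rθ}) = (1/2)((1 - r^2)^2/(4*r^2))((-8*(r^3 + r)/(r^2 - 1)^3) + (0) - (0)) = (-r^2 - 1)/(r^3 - r)
All other Christoffel symbols are zero.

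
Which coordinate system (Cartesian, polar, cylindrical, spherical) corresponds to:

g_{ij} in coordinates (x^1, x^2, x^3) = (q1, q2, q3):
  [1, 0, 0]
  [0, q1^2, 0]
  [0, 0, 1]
The line element ds^2 = dq1^2 + q1^2 dq2^2 + dq3^2 is dr^2 + r^2 dθ^2 + dz^2 with q1 = r, q2 = θ, q3 = z.
cylindrical coordinates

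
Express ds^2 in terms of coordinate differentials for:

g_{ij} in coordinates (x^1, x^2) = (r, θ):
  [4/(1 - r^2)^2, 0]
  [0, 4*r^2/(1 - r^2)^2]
ds^2 = g_{ij} dx^i dx^j; only the non-zero components contribute.
ds^2 = (4/(1 - r^2)^2) dr^2 + (4*r^2/(1 - r^2)^2) dθ^2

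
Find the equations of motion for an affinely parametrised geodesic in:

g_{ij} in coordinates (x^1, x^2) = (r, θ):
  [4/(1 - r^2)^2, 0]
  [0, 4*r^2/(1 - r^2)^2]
Geodesic equation: d^2x^k/dλ^2 + Γ^k_{ij} (dx^i/dλ)(dx^j/dλ) = 0.
Non-zero Christoffel symbols:
Γ^r_{r r} = 2*r/(1 - r^2)
Γ^r_{θ θ} = (r^3 + r)/(r^2 - 1)
Γ^θ_{r θ} = (-r^2 - 1)/(r^3 - r)
Substituting (the symmetric pair Γ^k_{ij}, Γ^k_{ji} combines into a factor 2):
d^2r/dλ^2 + (2*r/(1 - r^2)) (dr/dλ)^2 + ((r^3 + r)/(r^2 - 1)) (dθ/dλ)^2 = 0
d^2θ/dλ^2 + ((-2*r^2 - 2)/(r^3 - r)) (dr/dλ)(dθ/dλ) = 0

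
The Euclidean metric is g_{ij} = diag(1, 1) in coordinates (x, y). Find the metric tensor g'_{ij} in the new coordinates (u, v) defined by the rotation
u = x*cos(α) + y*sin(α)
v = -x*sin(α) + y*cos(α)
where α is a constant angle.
Invert the transformation: x = u*cos(α) - v*sin(α), y = u*sin(α) + v*cos(α)
g'_{ij} = (∂x^k/∂x'^i)(∂x^l/∂x'^j) g_{kl}; with g_{kl} = δ_{kl} this is Σ_k (∂x^k/∂x'^i)(∂x^k/∂x'^j).
Jacobian: ∂x/∂u = cos(α), ∂x/∂v = -sin(α), ∂y/∂u = sin(α), ∂y/∂v = cos(α)
g'_{uu} = (cos(α))(cos(α)) + (sin(α))(sin(α)) = 1
g'_{uv} = (cos(α))(-sin(α)) + (sin(α))(cos(α)) = 0
g'_{vv} = (-sin(α))(-sin(α)) + (cos(α))(cos(α)) = 1
g'_{ij} = diag(1, 1)
The Euclidean metric is invariant under rotations.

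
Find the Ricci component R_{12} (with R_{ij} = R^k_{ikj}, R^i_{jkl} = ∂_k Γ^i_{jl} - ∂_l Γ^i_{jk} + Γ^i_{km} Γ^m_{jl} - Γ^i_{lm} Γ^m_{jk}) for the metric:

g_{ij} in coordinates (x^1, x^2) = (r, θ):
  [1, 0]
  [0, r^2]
Non-zero Christoffel symbols (Γ^k_{ij} = Γ^k_{ji}):
Γ^r_{θ θ} = -r
Γ^θ_{r θ} = 1/r
R^r_{r r θ} = 0 (a repeated index in an antisymmetric pair)
R^θ_{r θ θ} = 0 (a repeated index in an antisymmetric pair)
R_{rθ} = R^r_{r r θ} + R^θ_{r θ θ} = (0) + (0) = 0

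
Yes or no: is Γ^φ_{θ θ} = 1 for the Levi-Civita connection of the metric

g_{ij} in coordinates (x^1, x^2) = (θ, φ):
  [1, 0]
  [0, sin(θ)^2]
Γ^φ_{θ θ} = (1/2) g^{φφ} (∂_θ g_{φθ} + ∂_θ g_{φθ} - ∂_φ g_{θθ}) = (1/2)(1/sin(θ)^2)((0) + (0) - (0)) = 0
This differs from the proposed value 1.
No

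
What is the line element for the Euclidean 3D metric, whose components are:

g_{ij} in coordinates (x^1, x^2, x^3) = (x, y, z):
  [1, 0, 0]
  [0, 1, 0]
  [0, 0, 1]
ds^2 = g_{ij} dx^i dx^j; only the non-zero components contribute.
ds^2 = dx^2 + dy^2 + dz^2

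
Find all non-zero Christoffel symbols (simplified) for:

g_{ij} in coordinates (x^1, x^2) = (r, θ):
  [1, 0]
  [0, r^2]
Using Γ^k_{ij} = (1/2) g^{km} (∂_i g_{mj} + ∂_j g_{mi} - ∂_m g_{ij}); the metric is diagonal, so only the m = k term contributes.
Non-zero symbols (using the symmetry Γ^k_{ij} = Γ^k_{ji}):
Γ^r_{θ θ} = (1/2) g^{rr} (∂_θ g_{rθ} + ∂_θ g_{rθ} - ∂_r g_{θθ}) = (1/2)(1)((0) + (0) - (2*r)) = -r
Γ^θ_{r θ} = (1/2) g^{θθ} (∂_r g_{θθ} + ∂_θ g_{θr} - ∂_θ g_{rθ}) = (1/2)(1/r^2)((2*r) + (0) - (0)) = 1/r
All other Christoffel symbols are zero.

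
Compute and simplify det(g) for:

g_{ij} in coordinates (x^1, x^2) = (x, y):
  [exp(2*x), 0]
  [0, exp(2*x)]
For a 2×2 metric: det(g) = g_{11}·g_{22} - g_{12}·g_{21}
= (exp(2*x))·(exp(2*x)) - (0)·(0)
= exp(4*x) - 0
det(g) = exp(4*x)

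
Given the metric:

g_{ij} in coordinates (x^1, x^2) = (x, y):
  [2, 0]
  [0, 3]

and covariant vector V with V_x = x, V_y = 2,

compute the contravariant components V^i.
Inverse metric (diagonal): g^{xx} = 1/2, g^{yy} = 1/3
V^i = g^{ij} V_j:
V^x = (1/2)(x) + (0)(2) = x/2
V^y = (0)(x) + (1/3)(2) = 2/3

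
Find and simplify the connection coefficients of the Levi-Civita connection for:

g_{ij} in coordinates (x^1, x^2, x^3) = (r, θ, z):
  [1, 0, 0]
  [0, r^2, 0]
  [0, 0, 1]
Using Γ^k_{ij} = (1/2) g^{km} (∂_i g_{mj} + ∂_j g_{mi} - ∂_m g_{ij}); the metric is diagonal, so only the m = k term contributes.
Non-zero symbols (using the symmetry Γ^k_{ij} = Γ^k_{ji}):
Γ^r_{θ θ} = (1/2) g^{rr} (∂_θ g_{rθ} + ∂_θ g_{rθ} - ∂_r g_{θθ}) = (1/2)(1)((0) + (0) - (2*r)) = -r
Γ^θ_{r θ} = (1/2) g^{θθ} (∂_r g_{θθ} + ∂_θ g_{θr} - ∂_θ g_{rθ}) = (1/2)(1/r^2)((2*r) + (0) - (0)) = 1/r
All other Christoffel symbols are zero.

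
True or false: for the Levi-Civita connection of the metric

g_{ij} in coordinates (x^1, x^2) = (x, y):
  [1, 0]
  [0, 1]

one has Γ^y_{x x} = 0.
Γ^y_{x x} = (1/2) g^{yy} (∂_x g_{yx} + ∂_x g_{yx} - ∂_y g_{xx}) = (1/2)(1)((0) + (0) - (0)) = 0
This equals the proposed value 0.
True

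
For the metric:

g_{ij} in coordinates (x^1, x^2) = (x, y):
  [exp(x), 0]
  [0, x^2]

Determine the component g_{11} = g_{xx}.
With x^1 = x, x^2 = y, g_{11} = g_{xx} is the row-1, column-1 entry of the matrix.
g_{11} = exp(x)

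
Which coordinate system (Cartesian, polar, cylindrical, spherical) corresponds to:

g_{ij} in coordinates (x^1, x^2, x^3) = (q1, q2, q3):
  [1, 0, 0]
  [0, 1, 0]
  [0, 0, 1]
All components are constant and the metric is the identity, i.e. orthonormal rectilinear coordinates.
Cartesian (3D) coordinates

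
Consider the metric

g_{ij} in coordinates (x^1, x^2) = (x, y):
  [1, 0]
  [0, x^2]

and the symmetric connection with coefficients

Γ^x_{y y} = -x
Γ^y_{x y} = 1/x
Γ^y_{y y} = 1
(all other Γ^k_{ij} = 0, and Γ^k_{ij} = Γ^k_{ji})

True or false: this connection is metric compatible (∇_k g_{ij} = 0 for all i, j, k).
Using ∇_k g_{ij} = ∂_k g_{ij} - Γ^m_{ki} g_{mj} - Γ^m_{kj} g_{im}:
∇_y g_{yy} = (0) - (x^2) - (x^2) = -2*x^2 ≠ 0
So the connection is not metric compatible (it is not the Levi-Civita connection).
False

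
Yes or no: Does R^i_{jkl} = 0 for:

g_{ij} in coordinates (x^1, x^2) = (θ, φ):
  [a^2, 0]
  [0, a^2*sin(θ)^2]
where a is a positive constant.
Non-zero Christoffel symbols:
Γ^θ_{φ φ} = -sin(2*θ)/2
Γ^φ_{θ φ} = 1/tan(θ)
Ricci tensor: R_{θθ} = 1, R_{θφ} = 0, R_{φφ} = sin(θ)^2
The Ricci tensor is non-zero, so the Riemann tensor is non-zero: not flat.
No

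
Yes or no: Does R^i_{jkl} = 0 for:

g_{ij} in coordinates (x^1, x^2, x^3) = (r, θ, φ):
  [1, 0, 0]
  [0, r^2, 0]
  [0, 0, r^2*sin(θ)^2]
Non-zero Christoffel symbols:
Γ^r_{θ θ} = -r
Γ^r_{φ φ} = -r*sin(θ)^2
Γ^θ_{r θ} = 1/r
Γ^θ_{φ φ} = -sin(2*θ)/2
Γ^φ_{r φ} = 1/r
Γ^φ_{θ φ} = 1/tan(θ)
Ricci tensor: R_{rr} = 0, R_{rθ} = 0, R_{rφ} = 0, R_{θθ} = 0, R_{θφ} = 0, R_{φφ} = 0
All R_{ij} vanish; in 3 dimensions the Riemann tensor is fully determined by the Ricci tensor, so R^i_{jkl} = 0: the metric is flat (curvilinear coordinates on flat space).
Yes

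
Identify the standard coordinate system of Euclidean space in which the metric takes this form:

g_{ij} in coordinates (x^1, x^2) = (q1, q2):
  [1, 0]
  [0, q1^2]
The line element ds^2 = dq1^2 + q1^2 dq2^2 is dr^2 + r^2 dθ^2 with q1 = r, q2 = θ.
polar coordinates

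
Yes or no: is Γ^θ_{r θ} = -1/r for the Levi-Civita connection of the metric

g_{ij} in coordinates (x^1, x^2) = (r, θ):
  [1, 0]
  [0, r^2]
Γ^θ_{r θ} = (1/2) g^{θθ} (∂_r g_{θθ} + ∂_θ g_{θr} - ∂_θ g_{rθ}) = (1/2)(1/r^2)((2*r) + (0) - (0)) = 1/r
This differs from the proposed value -1/r.
No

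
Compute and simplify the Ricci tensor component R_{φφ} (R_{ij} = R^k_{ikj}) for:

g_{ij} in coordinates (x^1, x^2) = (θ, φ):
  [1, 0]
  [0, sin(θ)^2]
Non-zero Christoffel symbols (Γ^k_{ij} = Γ^k_{ji}):
Γ^θ_{φ φ} = -sin(2*θ)/2
Γ^φ_{θ φ} = 1/tan(θ)
R^θ_{φ θ φ} = ∂_θ Γ^θ_{φ φ} - ∂_φ Γ^θ_{φ θ} + Γ^θ_{θ m} Γ^m_{φ φ} - Γ^θ_{φ m} Γ^m_{φ θ}
  = (-cos(2*θ)) - (0) + (0) - (-cos(θ)^2) = sin(θ)^2
R^φ_{φ φ φ} = 0 (a repeated index in an antisymmetric pair)
R_{φφ} = R^θ_{φ θ φ} + R^φ_{φ φ φ} = (sin(θ)^2) + (0) = sin(θ)^2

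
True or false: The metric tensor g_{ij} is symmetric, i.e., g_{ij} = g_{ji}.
By definition the metric is a symmetric bilinear form, g_{ij} = g_{ji}.
True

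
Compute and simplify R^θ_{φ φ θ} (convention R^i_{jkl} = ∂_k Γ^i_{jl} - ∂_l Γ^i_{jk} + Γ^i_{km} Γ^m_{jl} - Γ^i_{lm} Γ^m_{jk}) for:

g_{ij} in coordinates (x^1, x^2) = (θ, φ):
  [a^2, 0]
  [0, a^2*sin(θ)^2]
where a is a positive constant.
Non-zero Christoffel symbols (Γ^k_{ij} = Γ^k_{ji}):
Γ^θ_{φ φ} = -sin(2*θ)/2
Γ^φ_{θ φ} = 1/tan(θ)
R^θ_{φ φ θ} = ∂_φ Γ^θ_{φ θ} - ∂_θ Γ^θ_{φ φ} + Γ^θ_{φ m} Γ^m_{φ θ} - Γ^θ_{θ m} Γ^m_{φ φ}
  = (0) - (-cos(2*θ)) + (-cos(θ)^2) - (0) = -sin(θ)^2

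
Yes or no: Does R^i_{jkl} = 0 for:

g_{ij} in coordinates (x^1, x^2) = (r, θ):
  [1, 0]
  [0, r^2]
Non-zero Christoffel symbols:
Γ^r_{θ θ} = -r
Γ^θ_{r θ} = 1/r
Ricci tensor: R_{rr} = 0, R_{rθ} = 0, R_{θθ} = 0
All R_{ij} vanish; in 2 dimensions the Riemann tensor is fully determined by the Ricci tensor, so R^i_{jkl} = 0: the metric is flat (curvilinear coordinates on flat space).
Yes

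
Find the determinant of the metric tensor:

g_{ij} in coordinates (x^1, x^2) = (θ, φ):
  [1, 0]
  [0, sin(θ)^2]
For a 2×2 metric: det(g) = g_{11}·g_{22} - g_{12}·g_{21}
= (1)·(sin(θ)^2) - (0)·(0)
= sin(θ)^2 - 0
det(g) = sin(θ)^2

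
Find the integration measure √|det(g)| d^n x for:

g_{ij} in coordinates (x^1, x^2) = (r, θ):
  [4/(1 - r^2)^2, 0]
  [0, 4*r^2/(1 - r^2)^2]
det(g) = 16*r^2/(1 - r^2)^4
√|det(g)| = 4*r/(r^2 - 1)^2
Volume element: dV = 4*r/(r^2 - 1)^2 dr dθ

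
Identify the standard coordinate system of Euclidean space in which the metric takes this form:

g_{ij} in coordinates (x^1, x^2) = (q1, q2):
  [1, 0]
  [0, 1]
All components are constant and the metric is the identity, i.e. orthonormal rectilinear coordinates.
Cartesian (2D) coordinates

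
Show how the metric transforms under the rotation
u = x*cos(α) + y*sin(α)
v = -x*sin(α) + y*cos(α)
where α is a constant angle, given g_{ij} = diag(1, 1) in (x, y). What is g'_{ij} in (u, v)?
Invert the transformation: x = u*cos(α) - v*sin(α), y = u*sin(α) + v*cos(α)
g'_{ij} = (∂x^k/∂x'^i)(∂x^l/∂x'^j) g_{kl}; with g_{kl} = δ_{kl} this is Σ_k (∂x^k/∂x'^i)(∂x^k/∂x'^j).
Jacobian: ∂x/∂u = cos(α), ∂x/∂v = -sin(α), ∂y/∂u = sin(α), ∂y/∂v = cos(α)
g'_{uu} = (cos(α))(cos(α)) + (sin(α))(sin(α)) = 1
g'_{uv} = (cos(α))(-sin(α)) + (sin(α))(cos(α)) = 0
g'_{vv} = (-sin(α))(-sin(α)) + (cos(α))(cos(α)) = 1
g'_{ij} = diag(1, 1)
The Euclidean metric is invariant under rotations.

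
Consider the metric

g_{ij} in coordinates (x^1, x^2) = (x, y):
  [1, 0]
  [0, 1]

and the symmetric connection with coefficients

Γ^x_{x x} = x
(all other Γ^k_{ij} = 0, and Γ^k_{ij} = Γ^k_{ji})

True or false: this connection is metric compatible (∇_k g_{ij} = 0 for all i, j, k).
Using ∇_k g_{ij} = ∂_k g_{ij} - Γ^m_{ki} g_{mj} - Γ^m_{kj} g_{im}:
∇_x g_{xx} = (0) - (x) - (x) = -2*x ≠ 0
So the connection is not metric compatible (it is not the Levi-Civita connection).
False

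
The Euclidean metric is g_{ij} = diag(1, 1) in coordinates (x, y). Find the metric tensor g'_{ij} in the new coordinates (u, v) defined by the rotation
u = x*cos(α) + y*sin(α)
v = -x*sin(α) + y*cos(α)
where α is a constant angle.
Invert the transformation: x = u*cos(α) - v*sin(α), y = u*sin(α) + v*cos(α)
g'_{ij} = (∂x^k/∂x'^i)(∂x^l/∂x'^j) g_{kl}; with g_{kl} = δ_{kl} this is Σ_k (∂x^k/∂x'^i)(∂x^k/∂x'^j).
Jacobian: ∂x/∂u = cos(α), ∂x/∂v = -sin(α), ∂y/∂u = sin(α), ∂y/∂v = cos(α)
g'_{uu} = (cos(α))(cos(α)) + (sin(α))(sin(α)) = 1
g'_{uv} = (cos(α))(-sin(α)) + (sin(α))(cos(α)) = 0
g'_{vv} = (-sin(α))(-sin(α)) + (cos(α))(cos(α)) = 1
g'_{ij} = diag(1, 1)
The Euclidean metric is invariant under rotations.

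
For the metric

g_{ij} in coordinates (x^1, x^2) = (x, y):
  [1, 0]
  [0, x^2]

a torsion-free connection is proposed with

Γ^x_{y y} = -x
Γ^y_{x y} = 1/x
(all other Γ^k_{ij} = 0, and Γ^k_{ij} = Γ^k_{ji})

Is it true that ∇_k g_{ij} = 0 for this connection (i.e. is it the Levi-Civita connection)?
Using ∇_k g_{ij} = ∂_k g_{ij} - Γ^m_{ki} g_{mj} - Γ^m_{kj} g_{im}:
e.g. ∇_x g_{yy} = (2*x) - (x) - (x) = 0
Every component ∇_k g_{ij} vanishes: the connection is metric compatible.
Yes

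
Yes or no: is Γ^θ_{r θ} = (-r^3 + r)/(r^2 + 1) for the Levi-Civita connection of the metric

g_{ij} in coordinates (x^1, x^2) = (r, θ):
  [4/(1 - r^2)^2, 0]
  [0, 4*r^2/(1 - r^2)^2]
Γ^θ_{r θ} = (1/2) g^{θθ} (∂_r g_{θθ} + ∂_θ g_{θr} - ∂_θ g_{rθ}) = (1/2)((1 - r^2)^2/(4*r^2))((-8*(r^3 + r)/(r^2 - 1)^3) + (0) - (0)) = (-r^2 - 1)/(r^3 - r)
This differs from the proposed value (-r^3 + r)/(r^2 + 1).
No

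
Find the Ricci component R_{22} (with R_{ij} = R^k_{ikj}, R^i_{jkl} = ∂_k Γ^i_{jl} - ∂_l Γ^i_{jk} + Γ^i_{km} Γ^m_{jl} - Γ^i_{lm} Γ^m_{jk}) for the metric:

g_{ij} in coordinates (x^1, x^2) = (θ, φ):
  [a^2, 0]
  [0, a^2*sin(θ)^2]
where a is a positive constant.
Non-zero Christoffel symbols (Γ^k_{ij} = Γ^k_{ji}):
Γ^θ_{φ φ} = -sin(2*θ)/2
Γ^φ_{θ φ} = 1/tan(θ)
R^θ_{φ θ φ} = ∂_θ Γ^θ_{φ φ} - ∂_φ Γ^θ_{φ θ} + Γ^θ_{θ m} Γ^m_{φ φ} - Γ^θ_{φ m} Γ^m_{φ θ}
  = (-cos(2*θ)) - (0) + (0) - (-cos(θ)^2) = sin(θ)^2
R^φ_{φ φ φ} = 0 (a repeated index in an antisymmetric pair)
R_{φφ} = R^θ_{φ θ φ} + R^φ_{φ φ φ} = (sin(θ)^2) + (0) = sin(θ)^2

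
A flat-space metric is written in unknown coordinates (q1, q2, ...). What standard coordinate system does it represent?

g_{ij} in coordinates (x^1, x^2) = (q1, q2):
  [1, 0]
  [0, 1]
All components are constant and the metric is the identity, i.e. orthonormal rectilinear coordinates.
Cartesian (2D) coordinates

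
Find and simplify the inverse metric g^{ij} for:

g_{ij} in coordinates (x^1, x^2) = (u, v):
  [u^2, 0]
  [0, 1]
The metric is diagonal, so g^{ij} is diagonal with entries 1/g_{ii}: diag(1/(u^2), 1).
g^{ij}:
  [1/u^2, 0]
  [0, 1]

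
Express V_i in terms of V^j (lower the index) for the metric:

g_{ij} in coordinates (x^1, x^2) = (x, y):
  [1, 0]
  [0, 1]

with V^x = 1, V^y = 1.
V_i = g_{ij} V^j:
V_x = (1)(1) + (0)(1) = 1
V_y = (0)(1) + (1)(1) = 1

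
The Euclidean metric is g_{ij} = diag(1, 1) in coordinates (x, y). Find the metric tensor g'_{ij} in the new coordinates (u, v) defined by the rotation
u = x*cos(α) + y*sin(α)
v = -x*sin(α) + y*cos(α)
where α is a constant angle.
Invert the transformation: x = u*cos(α) - v*sin(α), y = u*sin(α) + v*cos(α)
g'_{ij} = (∂x^k/∂x'^i)(∂x^l/∂x'^j) g_{kl}; with g_{kl} = δ_{kl} this is Σ_k (∂x^k/∂x'^i)(∂x^k/∂x'^j).
Jacobian: ∂x/∂u = cos(α), ∂x/∂v = -sin(α), ∂y/∂u = sin(α), ∂y/∂v = cos(α)
g'_{uu} = (cos(α))(cos(α)) + (sin(α))(sin(α)) = 1
g'_{uv} = (cos(α))(-sin(α)) + (sin(α))(cos(α)) = 0
g'_{vv} = (-sin(α))(-sin(α)) + (cos(α))(cos(α)) = 1
g'_{ij} = diag(1, 1)
The Euclidean metric is invariant under rotations.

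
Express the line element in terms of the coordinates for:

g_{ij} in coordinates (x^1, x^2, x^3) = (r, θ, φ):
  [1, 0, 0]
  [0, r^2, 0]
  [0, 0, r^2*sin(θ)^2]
ds^2 = g_{ij} dx^i dx^j; only the non-zero components contribute.
ds^2 = dr^2 + r^2 dθ^2 + r^2*sin(θ)^2 dφ^2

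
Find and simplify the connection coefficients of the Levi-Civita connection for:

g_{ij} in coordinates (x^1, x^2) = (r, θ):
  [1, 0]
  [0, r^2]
Using Γ^k_{ij} = (1/2) g^{km} (∂_i g_{mj} + ∂_j g_{mi} - ∂_m g_{ij}); the metric is diagonal, so only the m = k term contributes.
Non-zero symbols (using the symmetry Γ^k_{ij} = Γ^k_{ji}):
Γ^r_{θ θ} = (1/2) g^{rr} (∂_θ g_{rθ} + ∂_θ g_{rθ} - ∂_r g_{θθ}) = (1/2)(1)((0) + (0) - (2*r)) = -r
Γ^θ_{r θ} = (1/2) g^{θθ} (∂_r g_{θθ} + ∂_θ g_{θr} - ∂_θ g_{rθ}) = (1/2)(1/r^2)((2*r) + (0) - (0)) = 1/r
All other Christoffel symbols are zero.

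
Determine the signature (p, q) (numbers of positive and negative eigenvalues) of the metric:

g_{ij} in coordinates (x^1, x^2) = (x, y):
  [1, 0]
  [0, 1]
The metric is diagonal, so its eigenvalues are the diagonal entries: 1, 1 (at a generic point, where coordinate-dependent entries are positive).
2 positive, 0 negative.
(2, 0) - Riemannian (positive definite)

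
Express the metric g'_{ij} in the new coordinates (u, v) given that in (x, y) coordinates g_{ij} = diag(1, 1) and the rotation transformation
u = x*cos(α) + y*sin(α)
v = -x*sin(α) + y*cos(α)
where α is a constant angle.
Invert the transformation: x = u*cos(α) - v*sin(α), y = u*sin(α) + v*cos(α)
g'_{ij} = (∂x^k/∂x'^i)(∂x^l/∂x'^j) g_{kl}; with g_{kl} = δ_{kl} this is Σ_k (∂x^k/∂x'^i)(∂x^k/∂x'^j).
Jacobian: ∂x/∂u = cos(α), ∂x/∂v = -sin(α), ∂y/∂u = sin(α), ∂y/∂v = cos(α)
g'_{uu} = (cos(α))(cos(α)) + (sin(α))(sin(α)) = 1
g'_{uv} = (cos(α))(-sin(α)) + (sin(α))(cos(α)) = 0
g'_{vv} = (-sin(α))(-sin(α)) + (cos(α))(cos(α)) = 1
g'_{ij} = diag(1, 1)
The Euclidean metric is invariant under rotations.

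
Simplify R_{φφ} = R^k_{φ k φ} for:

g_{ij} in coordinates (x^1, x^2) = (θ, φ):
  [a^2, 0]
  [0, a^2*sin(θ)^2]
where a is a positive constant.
Non-zero Christoffel symbols (Γ^k_{ij} = Γ^k_{ji}):
Γ^θ_{φ φ} = -sin(2*θ)/2
Γ^φ_{θ φ} = 1/tan(θ)
R^θ_{φ θ φ} = ∂_θ Γ^θ_{φ φ} - ∂_φ Γ^θ_{φ θ} + Γ^θ_{θ m} Γ^m_{φ φ} - Γ^θ_{φ m} Γ^m_{φ θ}
  = (-cos(2*θ)) - (0) + (0) - (-cos(θ)^2) = sin(θ)^2
R^φ_{φ φ φ} = 0 (a repeated index in an antisymmetric pair)
R_{φφ} = R^θ_{φ θ φ} + R^φ_{φ φ φ} = (sin(θ)^2) + (0) = sin(θ)^2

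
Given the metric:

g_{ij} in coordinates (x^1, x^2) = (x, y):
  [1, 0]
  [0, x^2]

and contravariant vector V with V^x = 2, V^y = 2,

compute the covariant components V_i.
V_i = g_{ij} V^j:
V_x = (1)(2) + (0)(2) = 2
V_y = (0)(2) + (x^2)(2) = 2*x^2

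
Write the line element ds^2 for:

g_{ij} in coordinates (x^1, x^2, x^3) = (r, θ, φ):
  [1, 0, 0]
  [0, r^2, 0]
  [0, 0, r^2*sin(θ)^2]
ds^2 = g_{ij} dx^i dx^j; only the non-zero components contribute.
ds^2 = dr^2 + r^2 dθ^2 + r^2*sin(θ)^2 dφ^2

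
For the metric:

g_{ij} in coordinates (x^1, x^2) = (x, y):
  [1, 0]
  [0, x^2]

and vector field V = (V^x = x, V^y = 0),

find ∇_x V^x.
Non-zero Christoffel symbols:
Γ^x_{y y} = -x
Γ^y_{x y} = 1/x
∇_x V^x = ∂_x V^x + Γ^x_{x j} V^j
  = (1) + (0)(x) + (0)(0)
  = 1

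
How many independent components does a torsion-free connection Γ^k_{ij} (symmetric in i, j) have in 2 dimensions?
Γ^k_{ij} has n choices for the upper index and n(n+1)/2 independent symmetric lower index pairs.
Total = 2 × 2×3/2 = 2 × 3 = 6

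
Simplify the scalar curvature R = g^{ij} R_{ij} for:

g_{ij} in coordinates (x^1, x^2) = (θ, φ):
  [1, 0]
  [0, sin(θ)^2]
Non-zero Christoffel symbols (Γ^k_{ij} = Γ^k_{ji}):
Γ^θ_{φ φ} = -sin(2*θ)/2
Γ^φ_{θ φ} = 1/tan(θ)
Ricci tensor (R_{ij} = R^k_{ikj}): R_{θθ} = 1, R_{θφ} = 0, R_{φφ} = sin(θ)^2
Inverse metric: g^{θθ} = 1, g^{φφ} = 1/sin(θ)^2
R = g^{ij} R_{ij} = (1)(1) + (1/sin(θ)^2)(sin(θ)^2) = 2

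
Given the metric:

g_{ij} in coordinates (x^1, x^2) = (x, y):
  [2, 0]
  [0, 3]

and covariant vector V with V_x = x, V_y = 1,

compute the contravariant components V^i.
Inverse metric (diagonal): g^{xx} = 1/2, g^{yy} = 1/3
V^i = g^{ij} V_j:
V^x = (1/2)(x) + (0)(1) = x/2
V^y = (0)(x) + (1/3)(1) = 1/3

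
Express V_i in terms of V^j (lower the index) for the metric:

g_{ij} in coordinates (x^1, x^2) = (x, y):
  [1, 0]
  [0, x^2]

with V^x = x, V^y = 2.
V_i = g_{ij} V^j:
V_x = (1)(x) + (0)(2) = x
V_y = (0)(x) + (x^2)(2) = 2*x^2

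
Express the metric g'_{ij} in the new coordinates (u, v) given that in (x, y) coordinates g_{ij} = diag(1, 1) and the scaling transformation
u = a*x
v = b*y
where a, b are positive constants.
Invert the transformation: x = u/a, y = v/b
g'_{ij} = (∂x^k/∂x'^i)(∂x^l/∂x'^j) g_{kl}; with g_{kl} = δ_{kl} this is Σ_k (∂x^k/∂x'^i)(∂x^k/∂x'^j).
Jacobian: ∂x/∂u = 1/a, ∂x/∂v = 0, ∂y/∂u = 0, ∂y/∂v = 1/b
g'_{uu} = (1/a)(1/a) + (0)(0) = 1/a^2
g'_{uv} = (1/a)(0) + (0)(1/b) = 0
g'_{vv} = (0)(0) + (1/b)(1/b) = 1/b^2
g'_{ij} = diag(1/a^2, 1/b^2)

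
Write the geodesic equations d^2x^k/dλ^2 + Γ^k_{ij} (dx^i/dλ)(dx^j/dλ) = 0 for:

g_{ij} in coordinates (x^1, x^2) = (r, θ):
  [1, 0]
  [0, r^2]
Geodesic equation: d^2x^k/dλ^2 + Γ^k_{ij} (dx^i/dλ)(dx^j/dλ) = 0.
Non-zero Christoffel symbols:
Γ^r_{θ θ} = -r
Γ^θ_{r θ} = 1/r
Substituting (the symmetric pair Γ^k_{ij}, Γ^k_{ji} combines into a factor 2):
d^2r/dλ^2 - r (dθ/dλ)^2 = 0
d^2θ/dλ^2 + (2/r) (dr/dλ)(dθ/dλ) = 0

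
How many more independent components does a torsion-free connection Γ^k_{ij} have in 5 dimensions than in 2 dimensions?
Independent components in n dimensions: n × n(n+1)/2 = n^2(n+1)/2.
5D: 5 × 15 = 75
2D: 2 × 3 = 6
Difference = 75 - 6 = 69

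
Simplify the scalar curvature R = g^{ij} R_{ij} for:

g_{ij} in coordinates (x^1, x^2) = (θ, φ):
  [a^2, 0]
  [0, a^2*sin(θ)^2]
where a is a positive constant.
Non-zero Christoffel symbols (Γ^k_{ij} = Γ^k_{ji}):
Γ^θ_{φ φ} = -sin(2*θ)/2
Γ^φ_{θ φ} = 1/tan(θ)
Ricci tensor (R_{ij} = R^k_{ikj}): R_{θθ} = 1, R_{θφ} = 0, R_{φφ} = sin(θ)^2
Inverse metric: g^{θθ} = 1/a^2, g^{φφ} = 1/(a^2*sin(θ)^2)
R = g^{ij} R_{ij} = (1/a^2)(1) + (1/(a^2*sin(θ)^2))(sin(θ)^2) = 2/a^2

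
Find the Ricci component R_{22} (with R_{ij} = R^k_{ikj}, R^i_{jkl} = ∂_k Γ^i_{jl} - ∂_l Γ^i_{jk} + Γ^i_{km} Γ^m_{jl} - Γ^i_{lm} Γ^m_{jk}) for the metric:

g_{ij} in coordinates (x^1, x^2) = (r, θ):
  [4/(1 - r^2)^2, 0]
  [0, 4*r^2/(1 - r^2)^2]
Non-zero Christoffel symbols (Γ^k_{ij} = Γ^k_{ji}):
Γ^r_{r r} = 2*r/(1 - r^2)
Γ^r_{θ θ} = (r^3 + r)/(r^2 - 1)
Γ^θ_{r θ} = (-r^2 - 1)/(r^3 - r)
R^r_{θ r θ} = ∂_r Γ^r_{θ θ} - ∂_θ Γ^r_{θ r} + Γ^r_{r m} Γ^m_{θ θ} - Γ^r_{θ m} Γ^m_{θ r}
  = ((r^4 - 4*r^2 - 1)/(r^2 - 1)^2) - (0) + (-2*r^2*(r^2 + 1)/(r^2 - 1)^2) - (-(r^2 + 1)^2/(r^2 - 1)^2) = -4*r^2/(r^2 - 1)^2
R^θ_{θ θ θ} = 0 (a repeated index in an antisymmetric pair)
R_{θθ} = R^r_{θ r θ} + R^θ_{θ θ θ} = (-4*r^2/(r^2 - 1)^2) + (0) = -4*r^2/(r^2 - 1)^2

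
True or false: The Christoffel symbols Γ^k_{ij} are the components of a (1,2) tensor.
Under a change of coordinates Γ picks up an inhomogeneous term ∂²x/∂x'∂x'; e.g. Γ = 0 in Cartesian coordinates but Γ^r_{θθ} = -r in polar coordinates on the same flat plane.
False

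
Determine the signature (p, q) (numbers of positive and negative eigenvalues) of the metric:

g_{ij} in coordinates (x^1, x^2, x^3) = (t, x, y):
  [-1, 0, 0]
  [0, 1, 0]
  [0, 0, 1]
The metric is diagonal, so its eigenvalues are the diagonal entries: -1, 1, 1 (at a generic point, where coordinate-dependent entries are positive).
2 positive, 1 negative.
(2, 1) - Lorentzian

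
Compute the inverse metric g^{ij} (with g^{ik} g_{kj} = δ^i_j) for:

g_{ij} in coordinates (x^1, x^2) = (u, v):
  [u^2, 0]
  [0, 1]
The metric is diagonal, so g^{ij} is diagonal with entries 1/g_{ii}: diag(1/(u^2), 1).
g^{ij}:
  [1/u^2, 0]
  [0, 1]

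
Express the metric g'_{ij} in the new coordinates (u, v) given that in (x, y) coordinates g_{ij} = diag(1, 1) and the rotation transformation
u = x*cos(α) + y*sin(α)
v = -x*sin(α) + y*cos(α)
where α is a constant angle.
Invert the transformation: x = u*cos(α) - v*sin(α), y = u*sin(α) + v*cos(α)
g'_{ij} = (∂x^k/∂x'^i)(∂x^l/∂x'^j) g_{kl}; with g_{kl} = δ_{kl} this is Σ_k (∂x^k/∂x'^i)(∂x^k/∂x'^j).
Jacobian: ∂x/∂u = cos(α), ∂x/∂v = -sin(α), ∂y/∂u = sin(α), ∂y/∂v = cos(α)
g'_{uu} = (cos(α))(cos(α)) + (sin(α))(sin(α)) = 1
g'_{uv} = (cos(α))(-sin(α)) + (sin(α))(cos(α)) = 0
g'_{vv} = (-sin(α))(-sin(α)) + (cos(α))(cos(α)) = 1
g'_{ij} = diag(1, 1)
The Euclidean metric is invariant under rotations.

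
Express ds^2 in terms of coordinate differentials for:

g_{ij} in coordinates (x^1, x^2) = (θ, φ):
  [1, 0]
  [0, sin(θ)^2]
ds^2 = g_{ij} dx^i dx^j; only the non-zero components contribute.
ds^2 = dθ^2 + sin(θ)^2 dφ^2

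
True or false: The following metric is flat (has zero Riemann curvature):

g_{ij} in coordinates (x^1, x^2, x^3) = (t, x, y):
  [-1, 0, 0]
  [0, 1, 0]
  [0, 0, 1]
All metric components are constant, so every Christoffel symbol vanishes and R^i_{jkl} = 0.
True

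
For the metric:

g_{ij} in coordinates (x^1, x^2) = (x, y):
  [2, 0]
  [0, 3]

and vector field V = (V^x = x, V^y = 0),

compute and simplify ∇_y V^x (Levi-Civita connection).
All Christoffel symbols are zero.
∇_y V^x = ∂_y V^x + Γ^x_{y j} V^j
  = (0) + (0)(x) + (0)(0)
  = 0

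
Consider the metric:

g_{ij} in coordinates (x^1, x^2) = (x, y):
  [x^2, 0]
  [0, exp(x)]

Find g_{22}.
With x^1 = x, x^2 = y, g_{22} = g_{yy} is the row-2, column-2 entry of the matrix.
g_{22} = exp(x)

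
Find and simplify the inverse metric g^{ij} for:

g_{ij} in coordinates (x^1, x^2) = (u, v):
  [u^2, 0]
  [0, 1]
The metric is diagonal, so g^{ij} is diagonal with entries 1/g_{ii}: diag(1/(u^2), 1).
g^{ij}:
  [1/u^2, 0]
  [0, 1]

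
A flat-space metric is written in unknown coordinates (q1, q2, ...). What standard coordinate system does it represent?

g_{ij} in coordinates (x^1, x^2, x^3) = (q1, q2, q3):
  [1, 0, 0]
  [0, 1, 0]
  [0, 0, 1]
All components are constant and the metric is the identity, i.e. orthonormal rectilinear coordinates.
Cartesian (3D) coordinates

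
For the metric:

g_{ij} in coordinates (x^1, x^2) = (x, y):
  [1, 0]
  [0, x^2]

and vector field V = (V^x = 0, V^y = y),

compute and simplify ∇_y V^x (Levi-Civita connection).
Non-zero Christoffel symbols:
Γ^x_{y y} = -x
Γ^y_{x y} = 1/x
∇_y V^x = ∂_y V^x + Γ^x_{y j} V^j
  = (0) + (0)(0) + (-x)(y)
  = -x*y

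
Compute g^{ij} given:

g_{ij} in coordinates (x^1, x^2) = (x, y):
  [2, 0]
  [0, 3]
The metric is diagonal, so g^{ij} is diagonal with entries 1/g_{ii}: diag(1/2, 1/3).
g^{ij}:
  [1/2, 0]
  [0, 1/3]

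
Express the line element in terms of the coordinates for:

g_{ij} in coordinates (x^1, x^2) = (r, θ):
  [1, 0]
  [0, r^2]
ds^2 = g_{ij} dx^i dx^j; only the non-zero components contribute.
ds^2 = dr^2 + r^2 dθ^2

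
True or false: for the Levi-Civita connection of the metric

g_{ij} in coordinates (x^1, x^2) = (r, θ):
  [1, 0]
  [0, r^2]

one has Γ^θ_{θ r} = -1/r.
Γ^θ_{θ r} = (1/2) g^{θθ} (∂_θ g_{θr} + ∂_r g_{θθ} - ∂_θ g_{θr}) = (1/2)(1/r^2)((0) + (2*r) - (0)) = 1/r
This differs from the proposed value -1/r.
False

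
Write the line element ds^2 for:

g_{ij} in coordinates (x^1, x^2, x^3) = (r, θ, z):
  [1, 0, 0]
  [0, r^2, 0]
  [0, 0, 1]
ds^2 = g_{ij} dx^i dx^j; only the non-zero components contribute.
ds^2 = dr^2 + r^2 dθ^2 + dz^2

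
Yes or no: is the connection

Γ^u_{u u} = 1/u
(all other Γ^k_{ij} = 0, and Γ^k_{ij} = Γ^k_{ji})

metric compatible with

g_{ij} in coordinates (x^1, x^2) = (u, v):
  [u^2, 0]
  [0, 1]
Using ∇_k g_{ij} = ∂_k g_{ij} - Γ^m_{ki} g_{mj} - Γ^m_{kj} g_{im}:
e.g. ∇_u g_{uu} = (2*u) - (u) - (u) = 0
Every component ∇_k g_{ij} vanishes: the connection is metric compatible.
Yes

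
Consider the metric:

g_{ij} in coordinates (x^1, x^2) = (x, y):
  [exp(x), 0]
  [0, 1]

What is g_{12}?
With x^1 = x, x^2 = y, g_{12} = g_{xy} is the row-1, column-2 entry of the matrix.
g_{12} = 0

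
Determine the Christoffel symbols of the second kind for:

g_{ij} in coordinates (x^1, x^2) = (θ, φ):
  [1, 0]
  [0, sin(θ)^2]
Using Γ^k_{ij} = (1/2) g^{km} (∂_i g_{mj} + ∂_j g_{mi} - ∂_m g_{ij}); the metric is diagonal, so only the m = k term contributes.
Non-zero symbols (using the symmetry Γ^k_{ij} = Γ^k_{ji}):
Γ^θ_{φ φ} = (1/2) g^{θθ} (∂_φ g_{θφ} + ∂_φ g_{θφ} - ∂_θ g_{φφ}) = (1/2)(1)((0) + (0) - (sin(2*θ))) = -sin(2*θ)/2
Γ^φ_{θ φ} = (1/2) g^{φφ} (∂_θ g_{φφ} + ∂_φ g_{φθ} - ∂_φ g_{θφ}) = (1/2)(1/sin(θ)^2)((sin(2*θ)) + (0) - (0)) = 1/tan(θ)
All other Christoffel symbols are zero.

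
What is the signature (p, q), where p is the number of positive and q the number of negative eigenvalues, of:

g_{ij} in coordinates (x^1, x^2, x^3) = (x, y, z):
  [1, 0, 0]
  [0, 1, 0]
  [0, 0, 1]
The metric is diagonal, so its eigenvalues are the diagonal entries: 1, 1, 1 (at a generic point, where coordinate-dependent entries are positive).
3 positive, 0 negative.
(3, 0) - Riemannian (positive definite)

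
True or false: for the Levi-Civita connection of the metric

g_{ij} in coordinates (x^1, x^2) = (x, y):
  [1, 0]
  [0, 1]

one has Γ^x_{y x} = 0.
Γ^x_{y x} = (1/2) g^{xx} (∂_y g_{xx} + ∂_x g_{xy} - ∂_x g_{yx}) = (1/2)(1)((0) + (0) - (0)) = 0
This equals the proposed value 0.
True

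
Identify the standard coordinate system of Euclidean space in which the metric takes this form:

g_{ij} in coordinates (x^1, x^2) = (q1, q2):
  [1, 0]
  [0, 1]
All components are constant and the metric is the identity, i.e. orthonormal rectilinear coordinates.
Cartesian (2D) coordinates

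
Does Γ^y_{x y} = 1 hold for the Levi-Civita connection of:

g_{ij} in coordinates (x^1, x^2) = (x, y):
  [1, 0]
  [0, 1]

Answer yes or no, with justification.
Γ^y_{x y} = (1/2) g^{yy} (∂_x g_{yy} + ∂_y g_{yx} - ∂_y g_{xy}) = (1/2)(1)((0) + (0) - (0)) = 0
This differs from the proposed value 1.
No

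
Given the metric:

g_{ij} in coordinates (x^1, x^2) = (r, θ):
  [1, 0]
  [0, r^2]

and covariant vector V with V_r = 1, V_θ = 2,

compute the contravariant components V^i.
Inverse metric (diagonal): g^{rr} = 1, g^{θθ} = 1/r^2
V^i = g^{ij} V_j:
V^r = (1)(1) + (0)(2) = 1
V^θ = (0)(1) + (1/r^2)(2) = 2/r^2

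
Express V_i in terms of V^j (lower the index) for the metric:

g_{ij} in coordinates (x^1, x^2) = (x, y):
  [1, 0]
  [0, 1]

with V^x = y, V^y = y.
V_i = g_{ij} V^j:
V_x = (1)(y) + (0)(y) = y
V_y = (0)(y) + (1)(y) = y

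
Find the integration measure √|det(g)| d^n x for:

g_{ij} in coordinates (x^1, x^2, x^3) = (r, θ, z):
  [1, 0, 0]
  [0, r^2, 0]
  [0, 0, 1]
det(g) = r^2
√|det(g)| = r
Volume element: dV = r dr dθ dz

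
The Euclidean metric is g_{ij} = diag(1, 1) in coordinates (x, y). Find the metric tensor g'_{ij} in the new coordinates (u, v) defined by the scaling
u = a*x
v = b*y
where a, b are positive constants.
Invert the transformation: x = u/a, y = v/b
g'_{ij} = (∂x^k/∂x'^i)(∂x^l/∂x'^j) g_{kl}; with g_{kl} = δ_{kl} this is Σ_k (∂x^k/∂x'^i)(∂x^k/∂x'^j).
Jacobian: ∂x/∂u = 1/a, ∂x/∂v = 0, ∂y/∂u = 0, ∂y/∂v = 1/b
g'_{uu} = (1/a)(1/a) + (0)(0) = 1/a^2
g'_{uv} = (1/a)(0) + (0)(1/b) = 0
g'_{vv} = (0)(0) + (1/b)(1/b) = 1/b^2
g'_{ij} = diag(1/a^2, 1/b^2)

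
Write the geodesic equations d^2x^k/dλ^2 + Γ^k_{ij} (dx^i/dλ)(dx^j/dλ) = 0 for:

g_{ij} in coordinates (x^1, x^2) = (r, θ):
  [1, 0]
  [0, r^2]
Geodesic equation: d^2x^k/dλ^2 + Γ^k_{ij} (dx^i/dλ)(dx^j/dλ) = 0.
Non-zero Christoffel symbols:
Γ^r_{θ θ} = -r
Γ^θ_{r θ} = 1/r
Substituting (the symmetric pair Γ^k_{ij}, Γ^k_{ji} combines into a factor 2):
d^2r/dλ^2 - r (dθ/dλ)^2 = 0
d^2θ/dλ^2 + (2/r) (dr/dλ)(dθ/dλ) = 0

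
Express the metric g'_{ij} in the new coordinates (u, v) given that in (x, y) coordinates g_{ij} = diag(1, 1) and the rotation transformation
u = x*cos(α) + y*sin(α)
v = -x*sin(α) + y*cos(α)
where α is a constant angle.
Invert the transformation: x = u*cos(α) - v*sin(α), y = u*sin(α) + v*cos(α)
g'_{ij} = (∂x^k/∂x'^i)(∂x^l/∂x'^j) g_{kl}; with g_{kl} = δ_{kl} this is Σ_k (∂x^k/∂x'^i)(∂x^k/∂x'^j).
Jacobian: ∂x/∂u = cos(α), ∂x/∂v = -sin(α), ∂y/∂u = sin(α), ∂y/∂v = cos(α)
g'_{uu} = (cos(α))(cos(α)) + (sin(α))(sin(α)) = 1
g'_{uv} = (cos(α))(-sin(α)) + (sin(α))(cos(α)) = 0
g'_{vv} = (-sin(α))(-sin(α)) + (cos(α))(cos(α)) = 1
g'_{ij} = diag(1, 1)
The Euclidean metric is invariant under rotations.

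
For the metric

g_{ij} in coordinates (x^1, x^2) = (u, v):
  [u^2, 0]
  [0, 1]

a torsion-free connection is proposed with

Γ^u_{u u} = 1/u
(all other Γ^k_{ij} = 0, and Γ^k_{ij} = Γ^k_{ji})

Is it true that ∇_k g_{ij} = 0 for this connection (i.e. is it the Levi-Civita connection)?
Using ∇_k g_{ij} = ∂_k g_{ij} - Γ^m_{ki} g_{mj} - Γ^m_{kj} g_{im}:
e.g. ∇_u g_{uu} = (2*u) - (u) - (u) = 0
Every component ∇_k g_{ij} vanishes: the connection is metric compatible.
Yes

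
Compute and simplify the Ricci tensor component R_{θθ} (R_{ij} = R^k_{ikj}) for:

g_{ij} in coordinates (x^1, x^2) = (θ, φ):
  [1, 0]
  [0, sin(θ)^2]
Non-zero Christoffel symbols (Γ^k_{ij} = Γ^k_{ji}):
Γ^θ_{φ φ} = -sin(2*θ)/2
Γ^φ_{θ φ} = 1/tan(θ)
R^θ_{θ θ θ} = 0 (a repeated index in an antisymmetric pair)
R^φ_{θ φ θ} = ∂_φ Γ^φ_{θ θ} - ∂_θ Γ^φ_{θ φ} + Γ^φ_{φ m} Γ^m_{θ θ} - Γ^φ_{θ m} Γ^m_{θ φ}
  = (0) - (-1/sin(θ)^2) + (0) - (1/tan(θ)^2) = 1
R_{θθ} = R^θ_{θ θ θ} + R^φ_{θ φ θ} = (0) + (1) = 1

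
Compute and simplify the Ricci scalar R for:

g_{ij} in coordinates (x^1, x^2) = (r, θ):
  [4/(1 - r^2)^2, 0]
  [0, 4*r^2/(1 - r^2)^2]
Non-zero Christoffel symbols (Γ^k_{ij} = Γ^k_{ji}):
Γ^r_{r r} = 2*r/(1 - r^2)
Γ^r_{θ θ} = (r^3 + r)/(r^2 - 1)
Γ^θ_{r θ} = (-r^2 - 1)/(r^3 - r)
Ricci tensor (R_{ij} = R^k_{ikj}): R_{rr} = -4/(r^2 - 1)^2, R_{rθ} = 0, R_{θθ} = -4*r^2/(r^2 - 1)^2
Inverse metric: g^{rr} = (1 - r^2)^2/4, g^{θθ} = (1 - r^2)^2/(4*r^2)
R = g^{ij} R_{ij} = ((1 - r^2)^2/4)(-4/(r^2 - 1)^2) + ((1 - r^2)^2/(4*r^2))(-4*r^2/(r^2 - 1)^2) = -2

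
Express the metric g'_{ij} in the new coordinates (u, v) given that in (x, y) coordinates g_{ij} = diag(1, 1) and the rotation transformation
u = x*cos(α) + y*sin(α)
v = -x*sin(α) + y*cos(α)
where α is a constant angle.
Invert the transformation: x = u*cos(α) - v*sin(α), y = u*sin(α) + v*cos(α)
g'_{ij} = (∂x^k/∂x'^i)(∂x^l/∂x'^j) g_{kl}; with g_{kl} = δ_{kl} this is Σ_k (∂x^k/∂x'^i)(∂x^k/∂x'^j).
Jacobian: ∂x/∂u = cos(α), ∂x/∂v = -sin(α), ∂y/∂u = sin(α), ∂y/∂v = cos(α)
g'_{uu} = (cos(α))(cos(α)) + (sin(α))(sin(α)) = 1
g'_{uv} = (cos(α))(-sin(α)) + (sin(α))(cos(α)) = 0
g'_{vv} = (-sin(α))(-sin(α)) + (cos(α))(cos(α)) = 1
g'_{ij} = diag(1, 1)
The Euclidean metric is invariant under rotations.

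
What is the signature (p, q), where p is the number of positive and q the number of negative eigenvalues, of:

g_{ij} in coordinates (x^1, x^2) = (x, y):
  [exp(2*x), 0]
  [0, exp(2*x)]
The metric is diagonal, so its eigenvalues are the diagonal entries: exp(2*x), exp(2*x) (at a generic point, where coordinate-dependent entries are positive).
2 positive, 0 negative.
(2, 0) - Riemannian (positive definite)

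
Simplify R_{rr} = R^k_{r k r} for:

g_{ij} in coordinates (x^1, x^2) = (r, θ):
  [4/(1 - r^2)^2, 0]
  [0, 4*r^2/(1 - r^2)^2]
Non-zero Christoffel symbols (Γ^k_{ij} = Γ^k_{ji}):
Γ^r_{r r} = 2*r/(1 - r^2)
Γ^r_{θ θ} = (r^3 + r)/(r^2 - 1)
Γ^θ_{r θ} = (-r^2 - 1)/(r^3 - r)
R^r_{r r r} = 0 (a repeated index in an antisymmetric pair)
R^θ_{r θ r} = ∂_θ Γ^θ_{r r} - ∂_r Γ^θ_{r θ} + Γ^θ_{θ m} Γ^m_{r r} - Γ^θ_{r m} Γ^m_{r θ}
  = (0) - ((r^4 + 4*r^2 - 1)/(r^3 - r)^2) + (2*(r^2 + 1)/(r^2 - 1)^2) - ((r^2 + 1)^2/(r^3 - r)^2) = -4/(r^2 - 1)^2
R_{rr} = R^r_{r r r} + R^θ_{r θ r} = (0) + (-4/(r^2 - 1)^2) = -4/(r^2 - 1)^2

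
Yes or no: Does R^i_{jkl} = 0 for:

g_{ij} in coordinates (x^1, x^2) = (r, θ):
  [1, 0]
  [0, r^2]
Non-zero Christoffel symbols:
Γ^r_{θ θ} = -r
Γ^θ_{r θ} = 1/r
Ricci tensor: R_{rr} = 0, R_{rθ} = 0, R_{θθ} = 0
All R_{ij} vanish; in 2 dimensions the Riemann tensor is fully determined by the Ricci tensor, so R^i_{jkl} = 0: the metric is flat (curvilinear coordinates on flat space).
Yes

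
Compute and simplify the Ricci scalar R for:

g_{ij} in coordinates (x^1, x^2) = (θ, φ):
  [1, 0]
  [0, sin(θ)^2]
Non-zero Christoffel symbols (Γ^k_{ij} = Γ^k_{ji}):
Γ^θ_{φ φ} = -sin(2*θ)/2
Γ^φ_{θ φ} = 1/tan(θ)
Ricci tensor (R_{ij} = R^k_{ikj}): R_{θθ} = 1, R_{θφ} = 0, R_{φφ} = sin(θ)^2
Inverse metric: g^{θθ} = 1, g^{φφ} = 1/sin(θ)^2
R = g^{ij} R_{ij} = (1)(1) + (1/sin(θ)^2)(sin(θ)^2) = 2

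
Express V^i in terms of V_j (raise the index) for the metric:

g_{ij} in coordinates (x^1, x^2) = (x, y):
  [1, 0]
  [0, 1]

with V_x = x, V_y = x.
Inverse metric (diagonal): g^{xx} = 1, g^{yy} = 1
V^i = g^{ij} V_j:
V^x = (1)(x) + (0)(x) = x
V^y = (0)(x) + (1)(x) = x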